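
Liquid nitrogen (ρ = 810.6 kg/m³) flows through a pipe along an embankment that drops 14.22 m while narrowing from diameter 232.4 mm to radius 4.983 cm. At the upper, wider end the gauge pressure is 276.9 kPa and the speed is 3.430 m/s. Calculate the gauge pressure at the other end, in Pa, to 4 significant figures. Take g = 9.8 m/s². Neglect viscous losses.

Mass conservation (A₁v₁ = A₂v₂) gives v₂ = 3.430 × 424.2/78.01 = 18.65 m/s.
Bernoulli: P₁ + ½ρv₁² + ρg h₁ = P₂ + ½ρv₂² + ρg h₂, so P₂ = P₁ + ½ρ(v₁² − v₂²) − ρg(h₂ − h₁).
P₂ = 276900 + ½·810.6·(3.430² − 18.65²) − 810.6·9.8·(−14.22) = 276900 + (-136200) − (-113000) = 253600 Pa.

P₂ ≈ 253600 Pa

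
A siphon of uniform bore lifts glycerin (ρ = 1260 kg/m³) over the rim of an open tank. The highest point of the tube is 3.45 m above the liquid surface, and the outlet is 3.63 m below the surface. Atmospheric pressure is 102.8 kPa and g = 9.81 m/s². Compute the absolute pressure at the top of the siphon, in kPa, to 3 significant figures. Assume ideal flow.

P_top = 15.3 kPa

From the surface to the outlet (both open to atmosphere, surface at rest): v = √(2g·h_out) = √(2·9.81·3.63) = 8.44 m/s.
The bore is uniform, so the speed at the crest is the same v. Bernoulli surface→crest: P_atm = P_top + ½ρv² + ρg·h_top.
P_top = 102800 − ½·1260·8.44² − 1260·9.81·3.45 = 15300 Pa.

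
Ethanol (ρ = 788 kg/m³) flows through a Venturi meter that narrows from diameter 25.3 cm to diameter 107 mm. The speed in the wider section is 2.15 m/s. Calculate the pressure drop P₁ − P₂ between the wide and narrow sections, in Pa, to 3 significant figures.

ΔP ≈ 55100 Pa

By continuity, v₂ = v₁·A₁/A₂ = 2.15·(503/89.9) = 12.0 m/s.
With no height change, Bernoulli's equation is P₁ + ½ρv₁² = P₂ + ½ρv₂².
P₁ − P₂ = ½·788·(12.0² − 2.15²) = ½·788·140 = 55100 Pa.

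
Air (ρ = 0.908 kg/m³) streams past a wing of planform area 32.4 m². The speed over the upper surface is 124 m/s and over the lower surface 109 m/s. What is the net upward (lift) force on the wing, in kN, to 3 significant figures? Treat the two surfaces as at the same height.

The faster flow above has the lower pressure; Bernoulli (same height) gives ΔP = ½ρ(v_up² − v_low²).
ΔP = ½·0.908·(124² − 109²) = 1590 Pa.
Lift = ΔP · A = 1590 × 32.4 = 51400 N.

51.4 kN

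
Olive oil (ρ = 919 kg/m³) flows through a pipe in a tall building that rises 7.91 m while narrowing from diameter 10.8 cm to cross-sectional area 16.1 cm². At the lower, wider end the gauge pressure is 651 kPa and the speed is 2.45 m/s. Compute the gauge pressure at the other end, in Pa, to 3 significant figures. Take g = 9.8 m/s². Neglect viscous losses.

The volume flow rate is constant, so v₂ = (A₁/A₂)v₁ = (91.6/16.1)·2.45 = 13.9 m/s.
Applying Bernoulli between the two ends and solving for P₂: P₂ = P₁ + ½ρ(v₁² − v₂²) − ρgΔh.
P₂ = 651000 + ½·919·(2.45² − 13.9²) − 919·9.8·(+7.91) = 651000 + (-86500) − (71200) = 493000 Pa.

P₂ ≈ 493000 Pa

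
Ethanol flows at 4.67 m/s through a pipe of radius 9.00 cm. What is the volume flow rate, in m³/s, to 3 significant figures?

Q ≈ 0.119 m³/s

Q = A·v = 0.0254 m² × 4.67 m/s = 0.119 m³/s.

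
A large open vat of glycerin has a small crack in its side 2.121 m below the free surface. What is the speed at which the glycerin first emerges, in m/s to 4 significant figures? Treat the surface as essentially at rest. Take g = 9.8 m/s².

v ≈ 6.448 m/s

With the surface at rest and both surface and jet at atmospheric pressure, Bernoulli gives ρg h = ½ρv², so v = √(2gh) = √(2·9.8·2.121) = 6.448 m/s.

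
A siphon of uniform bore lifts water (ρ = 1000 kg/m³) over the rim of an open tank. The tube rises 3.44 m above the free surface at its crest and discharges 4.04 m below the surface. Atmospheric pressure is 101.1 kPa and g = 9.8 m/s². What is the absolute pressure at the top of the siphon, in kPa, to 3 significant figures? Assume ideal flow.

Bernoulli surface→outlet gives ½v² = g·h_out, so v = √(2·9.8·4.04) = 8.90 m/s.
With constant cross-section the crest speed equals v; applying Bernoulli from the surface up to the crest, P_top = P_atm − ½ρv² − ρg·h_top.
P_top = 101100 − ½·1000·8.90² − 1000·9.8·3.44 = 27800 Pa.

27.8 kPa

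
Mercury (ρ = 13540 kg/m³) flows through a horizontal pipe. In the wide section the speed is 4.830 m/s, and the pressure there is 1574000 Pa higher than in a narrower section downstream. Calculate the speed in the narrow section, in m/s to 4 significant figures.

With h₁ = h₂, rearranging Bernoulli gives v₂ = √(v₁² + 2ΔP/ρ).
v₂ = √(4.830² + 2·1574000/13540) = √(23.33 + 232.5) = 15.99 m/s.

v₂ = 15.99 m/s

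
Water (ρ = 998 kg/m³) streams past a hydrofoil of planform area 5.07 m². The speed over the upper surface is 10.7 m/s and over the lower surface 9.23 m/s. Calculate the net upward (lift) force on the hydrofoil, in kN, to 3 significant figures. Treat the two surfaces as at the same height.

F ≈ 74.1 kN

With equal heights on the two surfaces, Bernoulli gives P_lower − P_upper = ½ρ(v_upper² − v_lower²).
ΔP = ½·998·(10.7² − 9.23²) = 14600 Pa.
Lift = ΔP · A = 14600 × 5.07 = 74100 N.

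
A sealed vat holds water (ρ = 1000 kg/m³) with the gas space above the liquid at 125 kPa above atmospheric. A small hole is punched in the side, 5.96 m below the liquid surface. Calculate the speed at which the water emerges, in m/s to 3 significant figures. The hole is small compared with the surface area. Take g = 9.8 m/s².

v ≈ 19.2 m/s

Take point 1 at the surface (v₁ ≈ 0) and point 2 at the hole (at atmospheric pressure). Bernoulli: P₁ + ρg h = P_atm + ½ρv₂².
With P₁ − P_atm = 125000 Pa, v₂ = √(2gh + 2ΔP/ρ) = √(2·9.8·5.96 + 2·125000/1000) = 19.2 m/s.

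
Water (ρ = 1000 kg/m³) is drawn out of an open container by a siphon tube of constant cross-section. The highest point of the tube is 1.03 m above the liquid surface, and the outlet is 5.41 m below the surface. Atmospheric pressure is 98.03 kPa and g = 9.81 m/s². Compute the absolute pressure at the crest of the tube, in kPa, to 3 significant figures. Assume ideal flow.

The outlet speed comes from Torricelli: v = √(2g·5.41) = 10.3 m/s.
Continuity keeps v the same throughout the tube; from surface to crest, P_atm + 0 = P_top + ½ρv² + ρg·h_top.
P_top = 98030 − ½·1000·10.3² − 1000·9.81·1.03 = 34900 Pa.

P_top ≈ 34.9 kPa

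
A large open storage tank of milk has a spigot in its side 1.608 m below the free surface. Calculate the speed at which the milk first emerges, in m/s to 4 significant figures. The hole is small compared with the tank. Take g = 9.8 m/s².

Bernoulli from surface to hole (P equal, v_surface ≈ 0): v = √(2gh) = √(2×9.8×1.608) = 5.614 m/s.

v = 5.614 m/s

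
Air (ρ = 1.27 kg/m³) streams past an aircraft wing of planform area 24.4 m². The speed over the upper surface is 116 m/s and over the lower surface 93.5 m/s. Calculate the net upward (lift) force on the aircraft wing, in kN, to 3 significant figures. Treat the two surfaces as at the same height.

F ≈ 73.0 kN

From P + ½ρv² = const at equal height, P_low − P_up = ½ρ(v_up² − v_low²).
ΔP = ½·1.27·(116² − 93.5²) = 2990 Pa.
Lift = ΔP · A = 2990 × 24.4 = 73000 N.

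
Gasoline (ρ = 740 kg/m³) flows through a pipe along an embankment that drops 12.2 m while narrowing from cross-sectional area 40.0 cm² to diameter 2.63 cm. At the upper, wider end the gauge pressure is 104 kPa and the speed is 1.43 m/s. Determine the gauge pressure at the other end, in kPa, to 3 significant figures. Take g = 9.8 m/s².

Continuity gives A₁v₁ = A₂v₂, so v₂ = (40.0 cm²)/(5.43 cm²) × 1.43 m/s = 10.5 m/s.
Applying Bernoulli between the two ends and solving for P₂: P₂ = P₁ + ½ρ(v₁² − v₂²) − ρgΔh.
P₂ = 104000 + ½·740·(1.43² − 10.5²) − 740·9.8·(−12.2) = 104000 + (-40300) − (-88500) = 152000 Pa.

P₂ ≈ 152 kPa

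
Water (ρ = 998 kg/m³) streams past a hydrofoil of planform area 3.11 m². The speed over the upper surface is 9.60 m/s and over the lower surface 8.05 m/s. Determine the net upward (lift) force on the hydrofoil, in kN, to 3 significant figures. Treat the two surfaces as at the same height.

F ≈ 42.5 kN

From P + ½ρv² = const at equal height, P_low − P_up = ½ρ(v_up² − v_low²).
ΔP = ½·998·(9.60² − 8.05²) = 13700 Pa.
Lift = ΔP · A = 13700 × 3.11 = 42500 N.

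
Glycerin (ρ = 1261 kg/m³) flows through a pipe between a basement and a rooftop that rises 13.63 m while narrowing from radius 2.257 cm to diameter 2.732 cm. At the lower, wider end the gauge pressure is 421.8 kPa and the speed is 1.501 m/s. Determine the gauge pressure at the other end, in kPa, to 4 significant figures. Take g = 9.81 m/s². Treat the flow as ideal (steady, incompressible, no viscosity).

P₂ = 244.0 kPa

By continuity, v₂ = v₁·A₁/A₂ = 1.501·(16.00/5.862) = 4.098 m/s.
Bernoulli: P₁ + ½ρv₁² + ρg h₁ = P₂ + ½ρv₂² + ρg h₂, so P₂ = P₁ + ½ρ(v₁² − v₂²) − ρg(h₂ − h₁).
P₂ = 421800 + ½·1261·(1.501² − 4.098²) − 1261·9.81·(+13.63) = 421800 + (-9166) − (168600) = 244000 Pa.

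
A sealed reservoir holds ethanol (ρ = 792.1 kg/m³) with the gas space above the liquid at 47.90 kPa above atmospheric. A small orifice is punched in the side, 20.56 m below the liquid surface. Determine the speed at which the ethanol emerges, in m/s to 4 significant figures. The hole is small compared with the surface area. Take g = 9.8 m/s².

Take point 1 at the surface (v₁ ≈ 0) and point 2 at the hole (at atmospheric pressure). Bernoulli: P₁ + ρg h = P_atm + ½ρv₂².
With P₁ − P_atm = 47900 Pa, v₂ = √(2gh + 2ΔP/ρ) = √(2·9.8·20.56 + 2·47900/792.1) = 22.89 m/s.

v ≈ 22.89 m/s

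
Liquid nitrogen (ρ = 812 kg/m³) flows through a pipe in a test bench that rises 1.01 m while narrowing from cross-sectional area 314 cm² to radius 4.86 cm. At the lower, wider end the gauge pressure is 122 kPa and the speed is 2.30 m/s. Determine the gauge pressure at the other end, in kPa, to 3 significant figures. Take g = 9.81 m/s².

By continuity, v₂ = v₁·A₁/A₂ = 2.30·(314/74.2) = 9.73 m/s.
Bernoulli: P₁ + ½ρv₁² + ρg h₁ = P₂ + ½ρv₂² + ρg h₂, so P₂ = P₁ + ½ρ(v₁² − v₂²) − ρg(h₂ − h₁).
P₂ = 122000 + ½·812·(2.30² − 9.73²) − 812·9.81·(+1.01) = 122000 + (-36300) − (8050) = 77600 Pa.

P₂ ≈ 77.6 kPa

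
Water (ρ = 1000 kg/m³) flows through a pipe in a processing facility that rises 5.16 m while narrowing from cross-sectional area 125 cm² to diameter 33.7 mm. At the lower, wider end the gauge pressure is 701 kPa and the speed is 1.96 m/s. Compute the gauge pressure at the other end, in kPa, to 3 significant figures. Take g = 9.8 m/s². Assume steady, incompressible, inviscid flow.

P₂ ≈ 275 kPa

By continuity, v₂ = v₁·A₁/A₂ = 1.96·(125/8.92) = 27.5 m/s.
Applying Bernoulli between the two ends and solving for P₂: P₂ = P₁ + ½ρ(v₁² − v₂²) − ρgΔh.
P₂ = 701000 + ½·1000·(1.96² − 27.5²) − 1000·9.8·(+5.16) = 701000 + (-375000) − (50600) = 275000 Pa.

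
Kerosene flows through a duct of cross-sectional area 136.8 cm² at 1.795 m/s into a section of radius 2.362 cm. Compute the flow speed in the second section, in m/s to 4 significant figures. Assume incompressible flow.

Continuity gives A₁v₁ = A₂v₂, so v₂ = (136.8 cm²)/(17.53 cm²) × 1.795 m/s = 14.01 m/s.

14.01 m/s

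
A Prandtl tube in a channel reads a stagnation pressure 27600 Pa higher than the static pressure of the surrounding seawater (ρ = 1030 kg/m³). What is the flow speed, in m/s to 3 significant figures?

The dynamic pressure equals the rise in static pressure at the stagnation point: ΔP = ½ρv².
v = √(2ΔP/ρ) = √(2·27600/1030) = 7.32 m/s.

v ≈ 7.32 m/s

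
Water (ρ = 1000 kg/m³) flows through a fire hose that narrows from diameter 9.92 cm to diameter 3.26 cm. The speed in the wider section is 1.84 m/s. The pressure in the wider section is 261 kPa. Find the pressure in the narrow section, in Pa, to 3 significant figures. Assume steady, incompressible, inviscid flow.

P₂ = 118000 Pa

The volume flow rate is constant, so v₂ = (A₁/A₂)v₁ = (77.3/8.35)·1.84 = 17.0 m/s.
With no height change, Bernoulli's equation is P₁ + ½ρv₁² = P₂ + ½ρv₂².
P₂ = P₁ − ½ρ(v₂² − v₁²) = 261000 − ½·1000·(17.0² − 1.84²) = 261000 − 143000 = 118000 Pa.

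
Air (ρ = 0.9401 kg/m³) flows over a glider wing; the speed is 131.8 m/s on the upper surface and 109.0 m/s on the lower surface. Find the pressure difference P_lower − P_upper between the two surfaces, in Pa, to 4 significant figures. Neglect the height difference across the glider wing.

With negligible Δh, P + ½ρv² is constant, so P_low − P_up = ½ρ(v_up² − v_low²).
ΔP = ½·0.9401·(131.8² − 109.0²) = 2581 Pa.

2581 Pa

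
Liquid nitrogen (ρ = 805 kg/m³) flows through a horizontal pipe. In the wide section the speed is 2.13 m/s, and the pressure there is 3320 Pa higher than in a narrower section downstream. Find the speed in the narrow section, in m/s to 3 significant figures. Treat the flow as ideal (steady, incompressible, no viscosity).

Along the level pipe P + ½ρv² is conserved, hence v₂² = v₁² + 2(P₁ − P₂)/ρ.
v₂ = √(2.13² + 2·3320/805) = √(4.54 + 8.25) = 3.58 m/s.

v₂ ≈ 3.58 m/s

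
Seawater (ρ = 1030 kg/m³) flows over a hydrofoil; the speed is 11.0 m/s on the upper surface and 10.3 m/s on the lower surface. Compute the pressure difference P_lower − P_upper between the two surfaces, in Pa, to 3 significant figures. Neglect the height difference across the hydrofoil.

ΔP = 7680 Pa

Bernoulli (same height): P_lower − P_upper = ½ρ(v_upper² − v_lower²).
ΔP = ½·1030·(11.0² − 10.3²) = 7680 Pa.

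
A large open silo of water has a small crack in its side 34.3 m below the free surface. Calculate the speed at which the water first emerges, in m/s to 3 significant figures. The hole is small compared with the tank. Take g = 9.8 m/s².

v = 25.9 m/s

The surface is effectively still and both ends are open, so ½v² = gh and v = √(2·9.8·34.3) = 25.9 m/s.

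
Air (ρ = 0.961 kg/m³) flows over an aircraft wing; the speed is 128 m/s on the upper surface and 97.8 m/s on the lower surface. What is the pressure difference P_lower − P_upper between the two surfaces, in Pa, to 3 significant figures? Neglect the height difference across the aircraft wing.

ΔP = 3280 Pa

Bernoulli (same height): P_lower − P_upper = ½ρ(v_upper² − v_lower²).
ΔP = ½·0.961·(128² − 97.8²) = 3280 Pa.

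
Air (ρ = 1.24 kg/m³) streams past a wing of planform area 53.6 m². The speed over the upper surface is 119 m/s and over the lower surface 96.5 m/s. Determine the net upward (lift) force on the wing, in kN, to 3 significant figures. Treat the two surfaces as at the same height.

With equal heights on the two surfaces, Bernoulli gives P_lower − P_upper = ½ρ(v_upper² − v_lower²).
ΔP = ½·1.24·(119² − 96.5²) = 3010 Pa.
Lift = ΔP · A = 3010 × 53.6 = 161000 N.

161 kN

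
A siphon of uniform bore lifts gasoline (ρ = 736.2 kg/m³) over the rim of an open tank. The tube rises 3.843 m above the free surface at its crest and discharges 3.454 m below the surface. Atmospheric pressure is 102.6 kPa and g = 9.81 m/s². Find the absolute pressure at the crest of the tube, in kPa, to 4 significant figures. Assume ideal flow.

From the surface to the outlet (both open to atmosphere, surface at rest): v = √(2g·h_out) = √(2·9.81·3.454) = 8.232 m/s.
The bore is uniform, so the speed at the crest is the same v. Bernoulli surface→crest: P_atm = P_top + ½ρv² + ρg·h_top.
P_top = 102600 − ½·736.2·8.232² − 736.2·9.81·3.843 = 49900 Pa.

P_top = 49.90 kPa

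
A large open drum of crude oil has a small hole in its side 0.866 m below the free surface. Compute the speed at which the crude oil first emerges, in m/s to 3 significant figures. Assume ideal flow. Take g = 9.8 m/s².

v ≈ 4.12 m/s

The surface is effectively still and both ends are open, so ½v² = gh and v = √(2·9.8·0.866) = 4.12 m/s.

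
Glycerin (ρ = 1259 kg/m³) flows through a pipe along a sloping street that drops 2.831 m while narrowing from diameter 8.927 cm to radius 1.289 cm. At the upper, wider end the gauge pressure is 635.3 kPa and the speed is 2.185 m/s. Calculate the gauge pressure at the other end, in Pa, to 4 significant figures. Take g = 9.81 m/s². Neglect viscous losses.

By continuity, v₂ = v₁·A₁/A₂ = 2.185·(62.59/5.220) = 26.20 m/s.
Bernoulli: P₁ + ½ρv₁² + ρg h₁ = P₂ + ½ρv₂² + ρg h₂, so P₂ = P₁ + ½ρ(v₁² − v₂²) − ρg(h₂ − h₁).
P₂ = 635300 + ½·1259·(2.185² − 26.20²) − 1259·9.81·(−2.831) = 635300 + (-429100) − (-34970) = 241200 Pa.

241200 Pa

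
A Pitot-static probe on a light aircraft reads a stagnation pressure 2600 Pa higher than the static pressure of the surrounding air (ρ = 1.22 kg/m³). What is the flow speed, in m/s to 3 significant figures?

v ≈ 65.3 m/s

Bernoulli between the free stream and the stagnation point: ½ρv² = P_stag − P_static.
v = √(2ΔP/ρ) = √(2·2600/1.22) = 65.3 m/s.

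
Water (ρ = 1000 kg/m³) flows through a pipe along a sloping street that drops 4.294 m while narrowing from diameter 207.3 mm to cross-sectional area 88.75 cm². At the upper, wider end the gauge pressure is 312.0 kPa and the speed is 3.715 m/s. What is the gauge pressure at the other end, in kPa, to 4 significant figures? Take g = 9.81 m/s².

Mass conservation (A₁v₁ = A₂v₂) gives v₂ = 3.715 × 337.5/88.75 = 14.13 m/s.
Applying Bernoulli between the two ends and solving for P₂: P₂ = P₁ + ½ρ(v₁² − v₂²) − ρgΔh.
P₂ = 312000 + ½·1000·(3.715² − 14.13²) − 1000·9.81·(−4.294) = 312000 + (-92900) − (-42120) = 261200 Pa.

P₂ = 261.2 kPa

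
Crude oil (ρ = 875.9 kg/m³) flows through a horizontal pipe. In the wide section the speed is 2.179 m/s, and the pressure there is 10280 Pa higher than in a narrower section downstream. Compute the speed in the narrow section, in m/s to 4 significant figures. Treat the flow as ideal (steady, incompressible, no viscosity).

5.312 m/s

Along the level pipe P + ½ρv² is conserved, hence v₂² = v₁² + 2(P₁ − P₂)/ρ.
v₂ = √(2.179² + 2·10280/875.9) = √(4.748 + 23.47) = 5.312 m/s.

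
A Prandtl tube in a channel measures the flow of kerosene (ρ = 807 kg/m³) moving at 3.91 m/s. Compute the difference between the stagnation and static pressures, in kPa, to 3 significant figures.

ΔP ≈ 6.17 kPa

At the stagnation point the flow is brought to rest, so Bernoulli gives P_stag − P_static = ½ρv².
ΔP = ½·807·3.91² = 6170 Pa.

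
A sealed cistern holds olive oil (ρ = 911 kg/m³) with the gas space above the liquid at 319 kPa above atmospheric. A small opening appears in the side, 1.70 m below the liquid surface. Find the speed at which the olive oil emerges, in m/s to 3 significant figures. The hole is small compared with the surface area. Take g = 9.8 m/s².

Take point 1 at the surface (v₁ ≈ 0) and point 2 at the hole (at atmospheric pressure). Bernoulli: P₁ + ρg h = P_atm + ½ρv₂².
With P₁ − P_atm = 319000 Pa, v₂ = √(2gh + 2ΔP/ρ) = √(2·9.8·1.70 + 2·319000/911) = 27.1 m/s.

v ≈ 27.1 m/s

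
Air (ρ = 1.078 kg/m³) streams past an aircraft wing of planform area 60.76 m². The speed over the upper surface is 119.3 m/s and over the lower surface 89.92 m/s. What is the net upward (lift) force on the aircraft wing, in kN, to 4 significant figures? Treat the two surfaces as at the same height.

From P + ½ρv² = const at equal height, P_low − P_up = ½ρ(v_up² − v_low²).
ΔP = ½·1.078·(119.3² − 89.92²) = 3313 Pa.
Lift = ΔP · A = 3313 × 60.76 = 201300 N.

F ≈ 201.3 kN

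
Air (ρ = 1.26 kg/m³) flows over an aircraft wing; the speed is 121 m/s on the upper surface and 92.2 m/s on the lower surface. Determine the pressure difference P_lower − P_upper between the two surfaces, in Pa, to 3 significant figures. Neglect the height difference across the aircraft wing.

The pressure is lower where the speed is higher: ΔP = ½ρ(v_up² − v_low²).
ΔP = ½·1.26·(121² − 92.2²) = 3870 Pa.

3870 Pa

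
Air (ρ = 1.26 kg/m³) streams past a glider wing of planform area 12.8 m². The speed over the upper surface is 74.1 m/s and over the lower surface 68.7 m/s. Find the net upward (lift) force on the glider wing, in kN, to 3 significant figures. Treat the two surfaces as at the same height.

F ≈ 6.22 kN

With equal heights on the two surfaces, Bernoulli gives P_lower − P_upper = ½ρ(v_upper² − v_lower²).
ΔP = ½·1.26·(74.1² − 68.7²) = 486 Pa.
Lift = ΔP · A = 486 × 12.8 = 6220 N.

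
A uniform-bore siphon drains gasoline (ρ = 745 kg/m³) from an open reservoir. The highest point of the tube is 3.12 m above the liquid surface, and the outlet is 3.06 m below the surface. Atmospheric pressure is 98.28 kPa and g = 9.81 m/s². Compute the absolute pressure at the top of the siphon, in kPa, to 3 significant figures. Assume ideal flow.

P_top ≈ 53.1 kPa

The outlet speed comes from Torricelli: v = √(2g·3.06) = 7.75 m/s.
Continuity keeps v the same throughout the tube; from surface to crest, P_atm + 0 = P_top + ½ρv² + ρg·h_top.
P_top = 98280 − ½·745·7.75² − 745·9.81·3.12 = 53100 Pa.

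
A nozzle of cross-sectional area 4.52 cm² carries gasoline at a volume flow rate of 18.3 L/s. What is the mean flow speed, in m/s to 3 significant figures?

Q = 18.3 L/s = 0.0183 m³/s.
v = Q/A = 0.0183 / 0.000452 = 40.5 m/s.

v = 40.5 m/s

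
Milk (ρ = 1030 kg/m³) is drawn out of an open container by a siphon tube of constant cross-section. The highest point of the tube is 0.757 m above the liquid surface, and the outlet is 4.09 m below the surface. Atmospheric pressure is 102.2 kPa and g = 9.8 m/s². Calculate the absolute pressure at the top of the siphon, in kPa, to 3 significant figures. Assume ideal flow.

From the surface to the outlet (both open to atmosphere, surface at rest): v = √(2g·h_out) = √(2·9.8·4.09) = 8.95 m/s.
The bore is uniform, so the speed at the crest is the same v. Bernoulli surface→crest: P_atm = P_top + ½ρv² + ρg·h_top.
P_top = 102200 − ½·1030·8.95² − 1030·9.8·0.757 = 53300 Pa.

P_top = 53.3 kPa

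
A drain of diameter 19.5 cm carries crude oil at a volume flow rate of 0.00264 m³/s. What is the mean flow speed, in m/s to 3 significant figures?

v ≈ 0.0884 m/s

Q = 0.00264 m³/s = 0.00264 m³/s.
v = Q/A = 0.00264 / 0.0299 = 0.0884 m/s.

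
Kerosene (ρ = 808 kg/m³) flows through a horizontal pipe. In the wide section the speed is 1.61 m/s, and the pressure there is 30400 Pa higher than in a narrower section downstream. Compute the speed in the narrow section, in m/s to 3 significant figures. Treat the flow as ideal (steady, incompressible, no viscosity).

Horizontal Bernoulli: P₁ + ½ρv₁² = P₂ + ½ρv₂², so v₂² = v₁² + 2(P₁ − P₂)/ρ.
v₂ = √(1.61² + 2·30400/808) = √(2.59 + 75.2) = 8.82 m/s.

8.82 m/s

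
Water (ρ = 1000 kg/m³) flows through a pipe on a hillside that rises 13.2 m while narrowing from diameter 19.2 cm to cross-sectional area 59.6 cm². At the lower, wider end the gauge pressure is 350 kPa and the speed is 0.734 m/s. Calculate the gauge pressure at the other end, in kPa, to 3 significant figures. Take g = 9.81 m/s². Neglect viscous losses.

214 kPa

The volume flow rate is constant, so v₂ = (A₁/A₂)v₁ = (290/59.6)·0.734 = 3.57 m/s.
Energy conservation along the streamline gives P₂ = P₁ − ½ρ(v₂² − v₁²) − ρg(h₂ − h₁).
P₂ = 350000 + ½·1000·(0.734² − 3.57²) − 1000·9.81·(+13.2) = 350000 + (-6090) − (129000) = 214000 Pa.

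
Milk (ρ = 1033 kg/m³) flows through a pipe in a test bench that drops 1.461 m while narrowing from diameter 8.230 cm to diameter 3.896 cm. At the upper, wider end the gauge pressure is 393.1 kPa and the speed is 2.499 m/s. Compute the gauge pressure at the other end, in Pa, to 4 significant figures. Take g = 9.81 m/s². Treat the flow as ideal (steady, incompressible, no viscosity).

The volume flow rate is constant, so v₂ = (A₁/A₂)v₁ = (53.20/11.92)·2.499 = 11.15 m/s.
Bernoulli: P₁ + ½ρv₁² + ρg h₁ = P₂ + ½ρv₂² + ρg h₂, so P₂ = P₁ + ½ρ(v₁² − v₂²) − ρg(h₂ − h₁).
P₂ = 393100 + ½·1033·(2.499² − 11.15²) − 1033·9.81·(−1.461) = 393100 + (-61000) − (-14810) = 346900 Pa.

346900 Pa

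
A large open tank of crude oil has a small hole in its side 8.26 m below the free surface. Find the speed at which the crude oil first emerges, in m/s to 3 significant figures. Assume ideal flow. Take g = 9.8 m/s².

v ≈ 12.7 m/s

The surface is effectively still and both ends are open, so ½v² = gh and v = √(2·9.8·8.26) = 12.7 m/s.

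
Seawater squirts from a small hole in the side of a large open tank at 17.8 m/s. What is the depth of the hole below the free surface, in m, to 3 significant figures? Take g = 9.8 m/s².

h ≈ 16.2 m

For a small hole in a large open tank, ½v² = gh, giving h = v²/(2g).
h = 17.8²/(2·9.8) = 317/19.60 = 16.2 m.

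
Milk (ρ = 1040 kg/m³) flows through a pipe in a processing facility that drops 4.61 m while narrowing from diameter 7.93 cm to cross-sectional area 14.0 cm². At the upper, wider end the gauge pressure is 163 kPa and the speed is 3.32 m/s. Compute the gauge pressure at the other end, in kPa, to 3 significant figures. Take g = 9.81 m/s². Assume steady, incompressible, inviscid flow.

Continuity gives A₁v₁ = A₂v₂, so v₂ = (49.4 cm²)/(14.0 cm²) × 3.32 m/s = 11.7 m/s.
Bernoulli: P₁ + ½ρv₁² + ρg h₁ = P₂ + ½ρv₂² + ρg h₂, so P₂ = P₁ + ½ρ(v₁² − v₂²) − ρg(h₂ − h₁).
P₂ = 163000 + ½·1040·(3.32² − 11.7²) − 1040·9.81·(−4.61) = 163000 + (-65600) − (-47000) = 144000 Pa.

144 kPa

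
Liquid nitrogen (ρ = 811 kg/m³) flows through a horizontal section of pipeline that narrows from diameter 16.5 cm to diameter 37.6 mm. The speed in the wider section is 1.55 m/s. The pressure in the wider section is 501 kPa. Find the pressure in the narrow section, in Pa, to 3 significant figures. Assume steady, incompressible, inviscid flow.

Mass conservation (A₁v₁ = A₂v₂) gives v₂ = 1.55 × 214/11.1 = 29.8 m/s.
Bernoulli (h₁ = h₂): P₁ − P₂ = ½ρ(v₂² − v₁²).
P₂ = P₁ − ½ρ(v₂² − v₁²) = 501000 − ½·811·(29.8² − 1.55²) = 501000 − 360000 = 141000 Pa.

P₂ ≈ 141000 Pa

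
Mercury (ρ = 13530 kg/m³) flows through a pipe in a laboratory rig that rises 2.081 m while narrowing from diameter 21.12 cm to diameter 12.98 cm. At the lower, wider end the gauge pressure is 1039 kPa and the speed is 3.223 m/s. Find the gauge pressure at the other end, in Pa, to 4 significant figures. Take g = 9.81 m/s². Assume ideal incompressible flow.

Continuity gives A₁v₁ = A₂v₂, so v₂ = (350.3 cm²)/(132.3 cm²) × 3.223 m/s = 8.533 m/s.
Energy conservation along the streamline gives P₂ = P₁ − ½ρ(v₂² − v₁²) − ρg(h₂ − h₁).
P₂ = 1039000 + ½·13530·(3.223² − 8.533²) − 13530·9.81·(+2.081) = 1039000 + (-422300) − (276200) = 340500 Pa.

P₂ = 340500 Pa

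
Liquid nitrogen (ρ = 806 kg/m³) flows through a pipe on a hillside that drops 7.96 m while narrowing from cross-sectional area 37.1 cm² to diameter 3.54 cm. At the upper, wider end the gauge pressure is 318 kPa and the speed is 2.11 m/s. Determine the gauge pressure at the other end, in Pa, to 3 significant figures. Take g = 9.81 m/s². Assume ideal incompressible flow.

P₂ ≈ 357000 Pa

Mass conservation (A₁v₁ = A₂v₂) gives v₂ = 2.11 × 37.1/9.84 = 7.95 m/s.
Bernoulli: P₁ + ½ρv₁² + ρg h₁ = P₂ + ½ρv₂² + ρg h₂, so P₂ = P₁ + ½ρ(v₁² − v₂²) − ρg(h₂ − h₁).
P₂ = 318000 + ½·806·(2.11² − 7.95²) − 806·9.81·(−7.96) = 318000 + (-23700) − (-62900) = 357000 Pa.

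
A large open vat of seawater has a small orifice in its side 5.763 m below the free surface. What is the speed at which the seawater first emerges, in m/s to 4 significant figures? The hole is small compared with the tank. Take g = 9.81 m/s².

The surface is effectively still and both ends are open, so ½v² = gh and v = √(2·9.81·5.763) = 10.63 m/s.

v = 10.63 m/s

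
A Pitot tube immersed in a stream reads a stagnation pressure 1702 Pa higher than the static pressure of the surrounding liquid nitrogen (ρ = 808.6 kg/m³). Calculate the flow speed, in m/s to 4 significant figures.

Bernoulli between the free stream and the stagnation point: ½ρv² = P_stag − P_static.
v = √(2ΔP/ρ) = √(2·1702/808.6) = 2.052 m/s.

2.052 m/s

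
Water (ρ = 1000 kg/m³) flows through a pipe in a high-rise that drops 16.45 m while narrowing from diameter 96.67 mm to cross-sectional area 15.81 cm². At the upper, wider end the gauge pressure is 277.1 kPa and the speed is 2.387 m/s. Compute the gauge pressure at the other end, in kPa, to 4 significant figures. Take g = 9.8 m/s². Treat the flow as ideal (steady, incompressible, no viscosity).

The volume flow rate is constant, so v₂ = (A₁/A₂)v₁ = (73.40/15.81)·2.387 = 11.08 m/s.
Energy conservation along the streamline gives P₂ = P₁ − ½ρ(v₂² − v₁²) − ρg(h₂ − h₁).
P₂ = 277100 + ½·1000·(2.387² − 11.08²) − 1000·9.8·(−16.45) = 277100 + (-58550) − (-161200) = 379800 Pa.

P₂ ≈ 379.8 kPa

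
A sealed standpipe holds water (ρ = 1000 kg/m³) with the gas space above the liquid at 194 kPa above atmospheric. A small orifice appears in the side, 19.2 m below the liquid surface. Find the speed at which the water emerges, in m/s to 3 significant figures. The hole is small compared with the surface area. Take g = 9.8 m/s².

v = 27.6 m/s

Take point 1 at the surface (v₁ ≈ 0) and point 2 at the hole (at atmospheric pressure). Bernoulli: P₁ + ρg h = P_atm + ½ρv₂².
With P₁ − P_atm = 194000 Pa, v₂ = √(2gh + 2ΔP/ρ) = √(2·9.8·19.2 + 2·194000/1000) = 27.6 m/s.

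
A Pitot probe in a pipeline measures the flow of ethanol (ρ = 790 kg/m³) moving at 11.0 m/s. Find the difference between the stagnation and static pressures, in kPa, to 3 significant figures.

ΔP ≈ 47.8 kPa

At the stagnation point the flow is brought to rest, so Bernoulli gives P_stag − P_static = ½ρv².
ΔP = ½·790·11.0² = 47800 Pa.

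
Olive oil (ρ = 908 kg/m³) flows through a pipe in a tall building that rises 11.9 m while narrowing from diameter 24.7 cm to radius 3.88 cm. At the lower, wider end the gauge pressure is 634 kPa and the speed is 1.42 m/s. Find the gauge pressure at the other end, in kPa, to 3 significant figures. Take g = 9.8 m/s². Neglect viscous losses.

Continuity gives A₁v₁ = A₂v₂, so v₂ = (479 cm²)/(47.3 cm²) × 1.42 m/s = 14.4 m/s.
Applying Bernoulli between the two ends and solving for P₂: P₂ = P₁ + ½ρ(v₁² − v₂²) − ρgΔh.
P₂ = 634000 + ½·908·(1.42² − 14.4²) − 908·9.8·(+11.9) = 634000 + (-93100) − (106000) = 435000 Pa.

P₂ ≈ 435 kPa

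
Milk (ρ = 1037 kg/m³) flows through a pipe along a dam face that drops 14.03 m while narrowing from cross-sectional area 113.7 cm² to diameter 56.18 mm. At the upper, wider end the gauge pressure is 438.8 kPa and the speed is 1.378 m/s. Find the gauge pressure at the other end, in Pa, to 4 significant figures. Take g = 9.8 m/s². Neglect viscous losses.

P₂ ≈ 561700 Pa

Continuity gives A₁v₁ = A₂v₂, so v₂ = (113.7 cm²)/(24.79 cm²) × 1.378 m/s = 6.321 m/s.
Bernoulli: P₁ + ½ρv₁² + ρg h₁ = P₂ + ½ρv₂² + ρg h₂, so P₂ = P₁ + ½ρ(v₁² − v₂²) − ρg(h₂ − h₁).
P₂ = 438800 + ½·1037·(1.378² − 6.321²) − 1037·9.8·(−14.03) = 438800 + (-19730) − (-142600) = 561700 Pa.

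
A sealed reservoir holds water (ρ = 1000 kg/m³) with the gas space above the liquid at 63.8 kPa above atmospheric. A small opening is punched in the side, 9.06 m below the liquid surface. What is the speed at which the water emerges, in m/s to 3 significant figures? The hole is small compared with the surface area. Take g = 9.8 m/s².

Take point 1 at the surface (v₁ ≈ 0) and point 2 at the hole (at atmospheric pressure). Bernoulli: P₁ + ρg h = P_atm + ½ρv₂².
With P₁ − P_atm = 63800 Pa, v₂ = √(2gh + 2ΔP/ρ) = √(2·9.8·9.06 + 2·63800/1000) = 17.5 m/s.

17.5 m/s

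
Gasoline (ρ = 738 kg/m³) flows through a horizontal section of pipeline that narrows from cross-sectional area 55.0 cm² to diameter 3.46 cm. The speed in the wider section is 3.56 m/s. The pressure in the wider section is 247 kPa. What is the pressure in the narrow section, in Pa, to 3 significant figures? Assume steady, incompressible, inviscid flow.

P₂ ≈ 91700 Pa

The volume flow rate is constant, so v₂ = (A₁/A₂)v₁ = (55.0/9.40)·3.56 = 20.8 m/s.
The pipe is horizontal, so Bernoulli reduces to P₁ + ½ρv₁² = P₂ + ½ρv₂².
P₂ = P₁ − ½ρ(v₂² − v₁²) = 247000 − ½·738·(20.8² − 3.56²) = 247000 − 155000 = 91700 Pa.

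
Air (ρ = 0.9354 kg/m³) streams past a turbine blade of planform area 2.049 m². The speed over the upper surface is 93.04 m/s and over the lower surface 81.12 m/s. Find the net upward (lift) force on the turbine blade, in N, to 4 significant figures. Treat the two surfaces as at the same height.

F ≈ 1989 N

From P + ½ρv² = const at equal height, P_low − P_up = ½ρ(v_up² − v_low²).
ΔP = ½·0.9354·(93.04² − 81.12²) = 970.9 Pa.
Lift = ΔP · A = 970.9 × 2.049 = 1989 N.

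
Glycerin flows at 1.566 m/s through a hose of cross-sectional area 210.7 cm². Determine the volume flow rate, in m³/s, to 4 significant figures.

Q = A·v = 0.02107 m² × 1.566 m/s = 0.03300 m³/s.

Q ≈ 0.03300 m³/s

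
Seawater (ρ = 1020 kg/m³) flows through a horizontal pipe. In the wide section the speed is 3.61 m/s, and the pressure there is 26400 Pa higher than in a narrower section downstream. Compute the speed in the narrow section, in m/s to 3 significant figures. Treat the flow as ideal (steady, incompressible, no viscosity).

v₂ = 8.05 m/s

With h₁ = h₂, rearranging Bernoulli gives v₂ = √(v₁² + 2ΔP/ρ).
v₂ = √(3.61² + 2·26400/1020) = √(13.0 + 51.8) = 8.05 m/s.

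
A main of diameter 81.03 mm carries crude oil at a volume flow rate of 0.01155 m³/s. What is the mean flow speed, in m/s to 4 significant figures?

Q = 0.01155 m³/s = 0.01155 m³/s.
v = Q/A = 0.01155 / 0.005157 = 2.240 m/s.

v = 2.240 m/s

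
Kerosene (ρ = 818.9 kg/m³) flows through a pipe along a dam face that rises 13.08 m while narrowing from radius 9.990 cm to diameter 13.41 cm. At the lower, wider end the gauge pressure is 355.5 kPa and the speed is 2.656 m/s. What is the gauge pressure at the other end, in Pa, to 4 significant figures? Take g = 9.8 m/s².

Continuity gives A₁v₁ = A₂v₂, so v₂ = (313.5 cm²)/(141.2 cm²) × 2.656 m/s = 5.896 m/s.
Bernoulli: P₁ + ½ρv₁² + ρg h₁ = P₂ + ½ρv₂² + ρg h₂, so P₂ = P₁ + ½ρ(v₁² − v₂²) − ρg(h₂ − h₁).
P₂ = 355500 + ½·818.9·(2.656² − 5.896²) − 818.9·9.8·(+13.08) = 355500 + (-11350) − (105000) = 239200 Pa.

P₂ ≈ 239200 Pa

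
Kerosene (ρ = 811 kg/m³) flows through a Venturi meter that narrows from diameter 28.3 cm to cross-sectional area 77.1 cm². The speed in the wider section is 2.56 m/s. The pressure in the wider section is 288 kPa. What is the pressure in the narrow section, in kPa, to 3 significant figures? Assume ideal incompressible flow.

P₂ ≈ 114 kPa

Continuity gives A₁v₁ = A₂v₂, so v₂ = (629 cm²)/(77.1 cm²) × 2.56 m/s = 20.9 m/s.
With no height change, Bernoulli's equation is P₁ + ½ρv₁² = P₂ + ½ρv₂².
P₂ = P₁ − ½ρ(v₂² − v₁²) = 288000 − ½·811·(20.9² − 2.56²) = 288000 − 174000 = 114000 Pa.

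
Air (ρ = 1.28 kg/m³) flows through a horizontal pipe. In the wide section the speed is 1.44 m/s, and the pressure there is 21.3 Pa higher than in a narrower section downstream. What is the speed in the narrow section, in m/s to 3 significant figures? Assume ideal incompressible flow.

With h₁ = h₂, rearranging Bernoulli gives v₂ = √(v₁² + 2ΔP/ρ).
v₂ = √(1.44² + 2·21.3/1.28) = √(2.07 + 33.3) = 5.95 m/s.

v₂ ≈ 5.95 m/s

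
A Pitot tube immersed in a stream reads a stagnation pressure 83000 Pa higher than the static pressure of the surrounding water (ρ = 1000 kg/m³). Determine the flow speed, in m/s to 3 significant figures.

The dynamic pressure equals the rise in static pressure at the stagnation point: ΔP = ½ρv².
v = √(2ΔP/ρ) = √(2·83000/1000) = 12.9 m/s.

v ≈ 12.9 m/s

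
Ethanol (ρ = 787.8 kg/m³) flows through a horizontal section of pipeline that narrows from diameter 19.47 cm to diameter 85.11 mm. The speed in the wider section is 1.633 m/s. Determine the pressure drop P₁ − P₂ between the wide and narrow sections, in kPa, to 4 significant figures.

By continuity, v₂ = v₁·A₁/A₂ = 1.633·(297.7/56.89) = 8.546 m/s.
Along the horizontal streamline, P + ½ρv² is constant.
P₁ − P₂ = ½·787.8·(8.546² − 1.633²) = ½·787.8·70.37 = 27720 Pa.

ΔP ≈ 27.72 kPa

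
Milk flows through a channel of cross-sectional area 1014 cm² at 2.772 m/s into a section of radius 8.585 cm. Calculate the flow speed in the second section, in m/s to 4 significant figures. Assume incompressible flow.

v₂ ≈ 12.14 m/s

By continuity, v₂ = v₁·A₁/A₂ = 2.772·(1014/231.5) = 12.14 m/s.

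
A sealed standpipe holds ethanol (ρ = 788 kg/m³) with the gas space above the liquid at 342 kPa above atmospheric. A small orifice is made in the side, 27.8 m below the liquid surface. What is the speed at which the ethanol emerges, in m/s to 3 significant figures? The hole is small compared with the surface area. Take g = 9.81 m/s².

v ≈ 37.6 m/s

Take point 1 at the surface (v₁ ≈ 0) and point 2 at the hole (at atmospheric pressure). Bernoulli: P₁ + ρg h = P_atm + ½ρv₂².
With P₁ − P_atm = 342000 Pa, v₂ = √(2gh + 2ΔP/ρ) = √(2·9.81·27.8 + 2·342000/788) = 37.6 m/s.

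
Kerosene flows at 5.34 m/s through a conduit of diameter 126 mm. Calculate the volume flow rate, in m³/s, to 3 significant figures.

Q = A·v = 0.0125 m² × 5.34 m/s = 0.0666 m³/s.

Q ≈ 0.0666 m³/s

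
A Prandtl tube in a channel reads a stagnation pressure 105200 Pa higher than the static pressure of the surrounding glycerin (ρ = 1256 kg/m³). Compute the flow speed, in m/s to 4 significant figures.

Bernoulli between the free stream and the stagnation point: ½ρv² = P_stag − P_static.
v = √(2ΔP/ρ) = √(2·105200/1256) = 12.94 m/s.

v = 12.94 m/s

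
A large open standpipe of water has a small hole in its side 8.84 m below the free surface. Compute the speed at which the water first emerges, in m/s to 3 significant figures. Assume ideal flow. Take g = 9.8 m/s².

v ≈ 13.2 m/s

With the surface at rest and both surface and jet at atmospheric pressure, Bernoulli gives ρg h = ½ρv², so v = √(2gh) = √(2·9.8·8.84) = 13.2 m/s.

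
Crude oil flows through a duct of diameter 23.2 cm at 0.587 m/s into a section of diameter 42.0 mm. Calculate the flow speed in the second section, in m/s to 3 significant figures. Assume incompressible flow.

By continuity, v₂ = v₁·A₁/A₂ = 0.587·(423/13.9) = 17.9 m/s.

17.9 m/s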